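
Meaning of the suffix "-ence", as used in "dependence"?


Suffix: -ence
Example: dependence = depend + -ence
Meaning = state of


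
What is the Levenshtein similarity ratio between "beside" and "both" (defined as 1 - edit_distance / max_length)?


Word 1: "beside" (length 6)
Word 2: "both" (length 4)
One optimal edit sequence:
  1. keep 'b'
  2. delete 'e'  (+1)
  3. delete 's'  (+1)
  4. substitute 'i' -> 'o'  (+1)
  5. substitute 'd' -> 't'  (+1)
  6. substitute 'e' -> 'h'  (+1)
Edit distance = 5
Max length = max(6, 4) = 6
Similarity = 1 - 5/6
= 0.1667


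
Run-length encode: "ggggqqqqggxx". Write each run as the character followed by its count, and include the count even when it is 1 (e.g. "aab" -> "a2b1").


String: "ggggqqqqggxx"
Scanning for consecutive runs:
  'g' x 4
  'q' x 4
  'g' x 2
  'x' x 2
RLE = "g4q4g2x2"


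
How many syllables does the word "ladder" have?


Word: "ladder"
Syllable breakdown: lad-der
Counting: 2 parts
= 2 syllables


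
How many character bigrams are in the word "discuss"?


Word: "discuss" (length 7)
Number of 2-grams = length - 2 + 1 = 7 - 2 + 1
= 6


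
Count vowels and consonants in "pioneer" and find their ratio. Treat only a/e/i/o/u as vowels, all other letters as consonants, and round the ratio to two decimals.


Word: "pioneer"
Vowels (a,e,i,o,u): 4
Consonants: 3
Ratio = 4/3
= 1.33


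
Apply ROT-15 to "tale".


Word: "tale"
Shift: 15
Each letter → (letter + shift) mod 26:
  't' (19) + 15 = 8 → 'i'
  'a' (0) + 15 = 15 → 'p'
  'l' (11) + 15 = 0 → 'a'
  'e' (4) + 15 = 19 → 't'
Result = "ipat"


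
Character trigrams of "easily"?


Word: "easily" (length 6)
Number of trigrams = 6 - 3 + 1 = 4
  Position 0: "eas"
  Position 1: "asi"
  Position 2: "sil"
  Position 3: "ily"
Trigrams = "eas", "asi", "sil", "ily"


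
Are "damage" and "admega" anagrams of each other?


Word 1: "damage" → sorted: aadegm
Word 2: "admega" → sorted: aadegm
Same letters? aadegm == aadegm
Anagram = Yes


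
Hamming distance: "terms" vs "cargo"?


Comparing character by character (same length = 5):
  Pos 0: 't' vs 'c' !=
  Pos 1: 'e' vs 'a' !=
  Pos 2: 'r' vs 'r' =
  Pos 3: 'm' vs 'g' !=
  Pos 4: 's' vs 'o' !=
Hamming distance = 4


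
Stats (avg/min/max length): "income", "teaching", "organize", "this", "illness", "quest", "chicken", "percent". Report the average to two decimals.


Lengths: "income"=6, "teaching"=8, "organize"=8, "this"=4, "illness"=7, "quest"=5, "chicken"=7, "percent"=7
Sum = 52, Count = 8
Average = 52/8 = 6.50
= avg=6.50, min=4, max=8


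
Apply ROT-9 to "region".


Word: "region"
Shift: 9
Each letter → (letter + shift) mod 26:
  'r' (17) + 9 = 0 → 'a'
  'e' (4) + 9 = 13 → 'n'
  'g' (6) + 9 = 15 → 'p'
  'i' (8) + 9 = 17 → 'r'
  'o' (14) + 9 = 23 → 'x'
  'n' (13) + 9 = 22 → 'w'
Result = "anprxw"


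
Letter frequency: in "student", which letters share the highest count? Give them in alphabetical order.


Word: "student"
Letter counts:
  'd': 1
  'e': 1
  'n': 1
  's': 1
  't': 2
  'u': 1
Maximum count = 2
Most frequent = 't' (2 times each)


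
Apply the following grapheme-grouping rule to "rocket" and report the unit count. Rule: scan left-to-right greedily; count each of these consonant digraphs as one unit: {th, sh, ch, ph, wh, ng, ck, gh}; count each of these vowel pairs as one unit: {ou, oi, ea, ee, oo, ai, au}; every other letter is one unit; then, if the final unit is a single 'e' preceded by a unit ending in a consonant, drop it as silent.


Word: "rocket" (6 letters)
Left-to-right scan:
  [1] 'r' (letter)
  [2] 'o' (letter)
  [3] 'ck' (digraph)
  [4] 'e' (letter)
  [5] 't' (letter)
Units from scan: 5
Sound units = 5 units


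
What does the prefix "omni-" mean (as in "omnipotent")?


Prefix: omni-
Example: omnipotent = omni- + potent
Meaning = all


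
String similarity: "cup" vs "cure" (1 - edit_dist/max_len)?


Word 1: "cup" (length 3)
Word 2: "cure" (length 4)
One optimal edit sequence:
  1. keep 'c'
  2. keep 'u'
  3. insert 'r'  (+1)
  4. substitute 'p' -> 'e'  (+1)
Edit distance = 2
Max length = max(3, 4) = 4
Similarity = 1 - 2/4
= 0.5000


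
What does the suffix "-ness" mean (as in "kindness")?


Suffix: -ness
As in: kindness -> kind + -ness
Meaning = state of being


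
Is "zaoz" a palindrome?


Word: "zaoz"
Reversed: "zoaz"
Forward == Backward? zaoz != zoaz
Palindrome = No


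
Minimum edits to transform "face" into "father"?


Word 1: "face" (length 4)
Word 2: "father" (length 6)
One optimal edit sequence (insert/delete/substitute each cost 1):
  1. keep 'f'
  2. keep 'a'
  3. insert 't'  (+1)
  4. substitute 'c' -> 'h'  (+1)
  5. keep 'e'
  6. insert 'r'  (+1)
Total edit operations: 3
Edit distance = 3


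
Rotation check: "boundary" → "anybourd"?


Word: "boundary", Candidate: "anybourd"
Method: check if candidate is substring of word+word
"boundaryboundary" contains "anybourd"? No
Is rotation = No


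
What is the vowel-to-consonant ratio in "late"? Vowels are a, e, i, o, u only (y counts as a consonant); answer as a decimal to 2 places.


Word: "late"
Vowels (a,e,i,o,u): 2
Consonants: 2
Ratio = 2/2
= 1.00


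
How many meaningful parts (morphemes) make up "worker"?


Word: "worker"
Morphemes: work | -er
Each morpheme carries meaning
= 2 morphemes


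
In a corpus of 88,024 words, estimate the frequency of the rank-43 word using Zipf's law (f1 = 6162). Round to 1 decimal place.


Zipf's law: f(r) = f(1) / r
f(1) = 6162
f(43) = 6162 / 43
= 143.3 occurrences


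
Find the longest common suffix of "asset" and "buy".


Word 1: "asset"
Word 2: "buy"
Comparing from end:
  Pos -1: 't' != 'y' (stop)
LCS = "" (length 0)


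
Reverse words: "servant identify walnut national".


Original: "servant identify walnut national"
Words (1..n): servant | identify | walnut | national
Reversed (n..1): national | walnut | identify | servant
Result = "national walnut identify servant"


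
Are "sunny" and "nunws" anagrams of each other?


Word 1: "sunny" → sorted: nnsuy
Word 2: "nunws" → sorted: nnsuw
Same letters? nnsuy != nnsuw
Anagram = No


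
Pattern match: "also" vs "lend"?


Pattern of "also": [0, 1, 2, 3]
Pattern of "lend": [0, 1, 2, 3]
Patterns match
Same pattern = Yes


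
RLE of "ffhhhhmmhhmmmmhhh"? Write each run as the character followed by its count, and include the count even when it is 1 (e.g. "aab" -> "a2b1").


String: "ffhhhhmmhhmmmmhhh"
Scanning for consecutive runs:
  'f' x 2
  'h' x 4
  'm' x 2
  'h' x 2
  'm' x 4
  'h' x 3
RLE = "f2h4m2h2m4h3"


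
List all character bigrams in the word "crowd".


Word: "crowd" (length 5)
Number of bigrams = 5 - 2 + 1 = 4
  Position 0: "cr"
  Position 1: "ro"
  Position 2: "ow"
  Position 3: "wd"
Bigrams = "cr", "ro", "ow", "wd"


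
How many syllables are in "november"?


Word: "november"
Syllable breakdown: no · vem · ber
Counting: 3 parts
= 3 syllables


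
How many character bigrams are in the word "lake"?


Word: "lake" (length 4)
Number of 2-grams = length - 2 + 1 = 4 - 2 + 1
= 3


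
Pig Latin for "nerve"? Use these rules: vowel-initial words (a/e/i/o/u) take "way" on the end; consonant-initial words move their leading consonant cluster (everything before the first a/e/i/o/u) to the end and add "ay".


Word: "nerve"
Starts with consonant(s) → move to end, add 'ay'
Consonant cluster: "n"
Pig Latin = "ervenay"


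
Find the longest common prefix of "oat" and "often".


Word 1: "oat"
Word 2: "often"
Comparing from start:
  Pos 0: 'o' == 'o'
  Pos 1: 'a' != 'f' (stop)
LCP = "o" (length 1)


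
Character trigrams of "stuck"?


Word: "stuck" (length 5)
Number of trigrams = 5 - 3 + 1 = 3
  Position 0: "stu"
  Position 1: "tuc"
  Position 2: "uck"
Trigrams = "stu", "tuc", "uck"


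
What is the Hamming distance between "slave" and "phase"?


Comparing character by character (same length = 5):
  Pos 0: 's' vs 'p' !=
  Pos 1: 'l' vs 'h' !=
  Pos 2: 'a' vs 'a' =
  Pos 3: 'v' vs 's' !=
  Pos 4: 'e' vs 'e' =
Hamming distance = 3


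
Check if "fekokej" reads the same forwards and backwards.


Word: "fekokej"
Reversed: "jekokef"
Forward == Backward? fekokej != jekokef
Palindrome = No


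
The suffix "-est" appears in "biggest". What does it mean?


Suffix: -est
As in: biggest -> big + -est, with a spelling change
Meaning = most


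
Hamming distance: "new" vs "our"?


Comparing character by character (same length = 3):
  Pos 0: 'n' vs 'o' !=
  Pos 1: 'e' vs 'u' !=
  Pos 2: 'w' vs 'r' !=
Hamming distance = 3


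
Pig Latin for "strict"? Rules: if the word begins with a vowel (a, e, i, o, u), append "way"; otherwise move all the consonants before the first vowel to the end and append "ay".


Word: "strict"
Starts with consonant(s) → move to end, add 'ay'
Consonant cluster: "str"
Pig Latin = "ictstray"


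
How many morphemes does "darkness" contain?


Word: "darkness"
Morphemes: dark | -ness
Each morpheme carries meaning
= 2 morphemes


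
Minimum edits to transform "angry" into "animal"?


Word 1: "angry" (length 5)
Word 2: "animal" (length 6)
One optimal edit sequence (insert/delete/substitute each cost 1):
  1. keep 'a'
  2. keep 'n'
  3. insert 'i'  (+1)
  4. substitute 'g' -> 'm'  (+1)
  5. substitute 'r' -> 'a'  (+1)
  6. substitute 'y' -> 'l'  (+1)
Total edit operations: 4
Edit distance = 4


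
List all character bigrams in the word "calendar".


Word: "calendar" (length 8)
Number of bigrams = 8 - 2 + 1 = 7
  Position 0: "ca"
  Position 1: "al"
  Position 2: "le"
  Position 3: "en"
  Position 4: "nd"
  Position 5: "da"
  Position 6: "ar"
Bigrams = "ca", "al", "le", "en", "nd", "da", "ar"


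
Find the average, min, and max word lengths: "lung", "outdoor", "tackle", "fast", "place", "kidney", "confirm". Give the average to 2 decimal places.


Lengths: "lung"=4, "outdoor"=7, "tackle"=6, "fast"=4, "place"=5, "kidney"=6, "confirm"=7
Sum = 39, Count = 7
Average = 39/7 = 5.57
= avg=5.57, min=4, max=7


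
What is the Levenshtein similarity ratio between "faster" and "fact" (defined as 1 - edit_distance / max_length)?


Word 1: "faster" (length 6)
Word 2: "fact" (length 4)
One optimal edit sequence:
  1. keep 'f'
  2. keep 'a'
  3. substitute 's' -> 'c'  (+1)
  4. keep 't'
  5. delete 'e'  (+1)
  6. delete 'r'  (+1)
Edit distance = 3
Max length = max(6, 4) = 6
Similarity = 1 - 3/6
= 0.5000


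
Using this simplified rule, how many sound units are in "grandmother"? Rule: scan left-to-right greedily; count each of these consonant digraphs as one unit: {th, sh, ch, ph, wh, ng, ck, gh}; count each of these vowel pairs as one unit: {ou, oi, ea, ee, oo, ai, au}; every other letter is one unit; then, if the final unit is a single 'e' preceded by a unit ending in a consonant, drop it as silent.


Word: "grandmother" (11 letters)
Left-to-right scan:
  (1) 'g' (letter)
  (2) 'r' (letter)
  (3) 'a' (letter)
  (4) 'n' (letter)
  (5) 'd' (letter)
  (6) 'm' (letter)
  (7) 'o' (letter)
  (8) 'th' (digraph)
  (9) 'e' (letter)
  (10) 'r' (letter)
Units from scan: 10
Sound units = 10 units


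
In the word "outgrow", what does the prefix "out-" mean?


Prefix: out-
Example: outgrow = out- + grow
Meaning = surpass


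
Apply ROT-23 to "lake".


Word: "lake"
Shift: 23
Each letter → (letter + shift) mod 26:
  'l' (11) + 23 = 8 → 'i'
  'a' (0) + 23 = 23 → 'x'
  'k' (10) + 23 = 7 → 'h'
  'e' (4) + 23 = 1 → 'b'
Result = "ixhb"


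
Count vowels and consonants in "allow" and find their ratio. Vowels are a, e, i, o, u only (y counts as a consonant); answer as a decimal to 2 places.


Word: "allow"
Vowels (a,e,i,o,u): 2
Consonants: 3
Ratio = 2/3
= 0.67


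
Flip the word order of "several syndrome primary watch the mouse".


Original: "several syndrome primary watch the mouse"
Words (1..n): several | syndrome | primary | watch | the | mouse
Reversed (n..1): mouse | the | watch | primary | syndrome | several
Result = "mouse the watch primary syndrome several"


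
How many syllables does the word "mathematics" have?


Word: "mathematics"
Syllable breakdown: math | e | mat | ics
Counting: 4 parts
= 4 syllables


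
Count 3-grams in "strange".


Word: "strange" (length 7)
Number of 3-grams = length - 3 + 1 = 7 - 3 + 1
= 5


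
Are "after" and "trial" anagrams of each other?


Word 1: "after" → sorted: aefrt
Word 2: "trial" → sorted: ailrt
Same letters? aefrt != ailrt
Anagram = No


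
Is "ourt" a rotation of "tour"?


Word: "tour", Candidate: "ourt"
Method: check if candidate is substring of word+word
"tourtour" contains "ourt"? Yes
Is rotation = Yes


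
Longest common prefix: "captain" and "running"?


Word 1: "captain"
Word 2: "running"
Comparing from start:
  Pos 0: 'c' != 'r' (stop)
LCP = "" (length 0)


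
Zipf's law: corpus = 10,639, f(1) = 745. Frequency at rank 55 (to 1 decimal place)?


Zipf's law: f(r) = f(1) / r
f(1) = 745
f(55) = 745 / 55
= 13.5 occurrences


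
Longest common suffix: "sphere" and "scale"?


Word 1: "sphere"
Word 2: "scale"
Comparing from end:
  Pos -1: 'e' == 'e'
  Pos -2: 'r' != 'l' (stop)
LCS = "e" (length 1)


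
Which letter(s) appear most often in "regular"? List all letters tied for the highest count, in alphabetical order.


Word: "regular"
Letter counts:
  'a': 1
  'e': 1
  'g': 1
  'l': 1
  'r': 2
  'u': 1
Maximum count = 2
Most frequent = 'r' (2 times each)


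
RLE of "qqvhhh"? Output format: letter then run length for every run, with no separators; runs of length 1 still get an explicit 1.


String: "qqvhhh"
Scanning for consecutive runs:
  'q' x 2
  'v' x 1
  'h' x 3
RLE = "q2v1h3"


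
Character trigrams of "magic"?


Word: "magic" (length 5)
Number of trigrams = 5 - 3 + 1 = 3
  Position 0: "mag"
  Position 1: "agi"
  Position 2: "gic"
Trigrams = "mag", "agi", "gic"


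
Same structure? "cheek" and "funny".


Pattern of "cheek": [0, 1, 2, 2, 3]
Pattern of "funny": [0, 1, 2, 2, 3]
Patterns match
Same pattern = Yes


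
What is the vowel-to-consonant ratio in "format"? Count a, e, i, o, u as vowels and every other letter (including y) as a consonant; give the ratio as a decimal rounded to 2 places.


Word: "format"
Vowels (a,e,i,o,u): 2
Consonants: 4
Ratio = 2/4
= 0.50


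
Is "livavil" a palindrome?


Word: "livavil"
Reversed: "livavil"
Forward == Backward? livavil == livavil
Palindrome = Yes


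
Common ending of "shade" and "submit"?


Word 1: "shade"
Word 2: "submit"
Comparing from end:
  Pos -1: 'e' != 't' (stop)
LCS = "" (length 0)


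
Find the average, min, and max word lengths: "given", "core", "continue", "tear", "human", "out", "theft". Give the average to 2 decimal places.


Lengths: "given"=5, "core"=4, "continue"=8, "tear"=4, "human"=5, "out"=3, "theft"=5
Sum = 34, Count = 7
Average = 34/7 = 4.86
= avg=4.86, min=3, max=8


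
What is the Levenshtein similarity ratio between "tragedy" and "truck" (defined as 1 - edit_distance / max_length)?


Word 1: "tragedy" (length 7)
Word 2: "truck" (length 5)
One optimal edit sequence:
  1. keep 't'
  2. keep 'r'
  3. delete 'a'  (+1)
  4. delete 'g'  (+1)
  5. substitute 'e' -> 'u'  (+1)
  6. substitute 'd' -> 'c'  (+1)
  7. substitute 'y' -> 'k'  (+1)
Edit distance = 5
Max length = max(7, 5) = 7
Similarity = 1 - 5/7
= 0.2857


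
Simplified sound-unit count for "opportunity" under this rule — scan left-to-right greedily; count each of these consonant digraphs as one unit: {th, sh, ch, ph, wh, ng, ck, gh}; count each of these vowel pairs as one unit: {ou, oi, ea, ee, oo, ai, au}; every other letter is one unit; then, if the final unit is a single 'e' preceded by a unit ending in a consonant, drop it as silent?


Word: "opportunity" (11 letters)
Left-to-right scan:
  (1) 'o' (letter)
  (2) 'p' (letter)
  (3) 'p' (letter)
  (4) 'o' (letter)
  (5) 'r' (letter)
  (6) 't' (letter)
  (7) 'u' (letter)
  (8) 'n' (letter)
  (9) 'i' (letter)
  (10) 't' (letter)
  (11) 'y' (letter)
Units from scan: 11
Sound units = 11 units


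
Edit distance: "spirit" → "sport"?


Word 1: "spirit" (length 6)
Word 2: "sport" (length 5)
One optimal edit sequence (insert/delete/substitute each cost 1):
  1. keep 's'
  2. keep 'p'
  3. substitute 'i' -> 'o'  (+1)
  4. keep 'r'
  5. delete 'i'  (+1)
  6. keep 't'
Total edit operations: 2
Edit distance = 2


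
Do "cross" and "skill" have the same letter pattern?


Pattern of "cross": [0, 1, 2, 3, 3]
Pattern of "skill": [0, 1, 2, 3, 3]
Patterns match
Same pattern = Yes


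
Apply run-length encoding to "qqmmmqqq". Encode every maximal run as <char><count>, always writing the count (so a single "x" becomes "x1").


String: "qqmmmqqq"
Scanning for consecutive runs:
  'q' x 2
  'm' x 3
  'q' x 3
RLE = "q2m3q3"


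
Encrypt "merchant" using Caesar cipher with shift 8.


Word: "merchant"
Shift: 8
Each letter → (letter + shift) mod 26:
  'm' (12) + 8 = 20 → 'u'
  'e' (4) + 8 = 12 → 'm'
  'r' (17) + 8 = 25 → 'z'
  'c' (2) + 8 = 10 → 'k'
  'h' (7) + 8 = 15 → 'p'
  'a' (0) + 8 = 8 → 'i'
  'n' (13) + 8 = 21 → 'v'
  't' (19) + 8 = 1 → 'b'
Result = "umzkpivb"


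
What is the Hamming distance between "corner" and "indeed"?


Comparing character by character (same length = 6):
  Pos 0: 'c' vs 'i' !=
  Pos 1: 'o' vs 'n' !=
  Pos 2: 'r' vs 'd' !=
  Pos 3: 'n' vs 'e' !=
  Pos 4: 'e' vs 'e' =
  Pos 5: 'r' vs 'd' !=
Hamming distance = 5


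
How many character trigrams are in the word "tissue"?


Word: "tissue" (length 6)
Number of 3-grams = length - 3 + 1 = 6 - 3 + 1
= 4


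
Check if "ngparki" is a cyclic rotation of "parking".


Word: "parking", Candidate: "ngparki"
Method: check if candidate is substring of word+word
"parkingparking" contains "ngparki"? Yes
Is rotation = Yes


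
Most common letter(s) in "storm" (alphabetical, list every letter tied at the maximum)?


Word: "storm"
Letter counts:
  'm': 1
  'o': 1
  'r': 1
  's': 1
  't': 1
Maximum count = 1
Most frequent = 'm', 'o', 'r', 's', 't' (1 time each)


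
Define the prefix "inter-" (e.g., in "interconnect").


Prefix: inter-
Example: interconnect (inter- + connect)
Meaning = between


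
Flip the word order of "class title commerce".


Original: "class title commerce"
Words (1..n): class | title | commerce
Reversed (n..1): commerce | title | class
Result = "commerce title class"


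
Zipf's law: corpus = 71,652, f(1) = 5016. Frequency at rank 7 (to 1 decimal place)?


Zipf's law: f(r) = f(1) / r
f(1) = 5016
f(7) = 5016 / 7
= 716.6 occurrences


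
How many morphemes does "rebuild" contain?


Word: "rebuild"
Morphemes: re- | build
Each morpheme carries meaning
= 2 morphemes


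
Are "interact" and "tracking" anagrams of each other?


Word 1: "interact" → sorted: aceinrtt
Word 2: "tracking" → sorted: acgiknrt
Same letters? aceinrtt != acgiknrt
Anagram = No


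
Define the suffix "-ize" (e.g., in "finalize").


Suffix: -ize
As in: finalize -> final + -ize
Meaning = to make


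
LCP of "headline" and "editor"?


Word 1: "headline"
Word 2: "editor"
Comparing from start:
  Pos 0: 'h' != 'e' (stop)
LCP = "" (length 0)


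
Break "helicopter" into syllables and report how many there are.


Word: "helicopter"
Syllable breakdown: hel / i / cop / ter
Counting: 4 parts
= 4 syllables


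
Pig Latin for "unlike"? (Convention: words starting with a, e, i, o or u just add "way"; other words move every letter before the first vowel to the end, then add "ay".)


Word: "unlike"
Starts with vowel → add 'way'
Pig Latin = "unlikeway"


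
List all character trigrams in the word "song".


Word: "song" (length 4)
Number of trigrams = 4 - 3 + 1 = 2
  Position 0: "son"
  Position 1: "ong"
Trigrams = "son", "ong"


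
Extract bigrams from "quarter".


Word: "quarter" (length 7)
Number of bigrams = 7 - 2 + 1 = 6
  Position 0: "qu"
  Position 1: "ua"
  Position 2: "ar"
  Position 3: "rt"
  Position 4: "te"
  Position 5: "er"
Bigrams = "qu", "ua", "ar", "rt", "te", "er"


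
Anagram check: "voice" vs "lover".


Word 1: "voice" → sorted: ceiov
Word 2: "lover" → sorted: elorv
Same letters? ceiov != elorv
Anagram = No


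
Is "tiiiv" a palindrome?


Word: "tiiiv"
Reversed: "viiit"
Forward == Backward? tiiiv != viiit
Palindrome = No


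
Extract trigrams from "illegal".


Word: "illegal" (length 7)
Number of trigrams = 7 - 3 + 1 = 5
  Position 0: "ill"
  Position 1: "lle"
  Position 2: "leg"
  Position 3: "ega"
  Position 4: "gal"
Trigrams = "ill", "lle", "leg", "ega", "gal"


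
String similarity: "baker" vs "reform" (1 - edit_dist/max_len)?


Word 1: "baker" (length 5)
Word 2: "reform" (length 6)
One optimal edit sequence:
  1. substitute 'b' -> 'r'  (+1)
  2. substitute 'a' -> 'e'  (+1)
  3. substitute 'k' -> 'f'  (+1)
  4. substitute 'e' -> 'o'  (+1)
  5. keep 'r'
  6. insert 'm'  (+1)
Edit distance = 5
Max length = max(5, 6) = 6
Similarity = 1 - 5/6
= 0.1667


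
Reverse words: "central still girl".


Original: "central still girl"
Words (1..n): central | still | girl
Reversed (n..1): girl | still | central
Result = "girl still central"


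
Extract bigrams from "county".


Word: "county" (length 6)
Number of bigrams = 6 - 2 + 1 = 5
  Position 0: "co"
  Position 1: "ou"
  Position 2: "un"
  Position 3: "nt"
  Position 4: "ty"
Bigrams = "co", "ou", "un", "nt", "ty"


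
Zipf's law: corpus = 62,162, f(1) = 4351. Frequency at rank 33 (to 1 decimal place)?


Zipf's law: f(r) = f(1) / r
f(1) = 4351
f(33) = 4351 / 33
= 131.8 occurrences


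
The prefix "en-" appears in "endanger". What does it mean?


Prefix: en-
As in: endanger -> en- + danger
Meaning = cause to / put into


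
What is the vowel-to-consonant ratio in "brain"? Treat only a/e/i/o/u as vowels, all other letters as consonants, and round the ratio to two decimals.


Word: "brain"
Vowels (a,e,i,o,u): 2
Consonants: 3
Ratio = 2/3
= 0.67


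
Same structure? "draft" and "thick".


Pattern of "draft": [0, 1, 2, 3, 4]
Pattern of "thick": [0, 1, 2, 3, 4]
Patterns match
Same pattern = Yes


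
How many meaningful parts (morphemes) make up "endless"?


Word: "endless"
Morphemes: end + -less
Each morpheme carries meaning
= 2 morphemes


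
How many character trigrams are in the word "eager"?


Word: "eager" (length 5)
Number of 3-grams = length - 3 + 1 = 5 - 3 + 1
= 3


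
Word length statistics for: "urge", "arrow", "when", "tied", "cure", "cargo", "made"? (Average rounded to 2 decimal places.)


Lengths: "urge"=4, "arrow"=5, "when"=4, "tied"=4, "cure"=4, "cargo"=5, "made"=4
Sum = 30, Count = 7
Average = 30/7 = 4.29
= avg=4.29, min=4, max=5


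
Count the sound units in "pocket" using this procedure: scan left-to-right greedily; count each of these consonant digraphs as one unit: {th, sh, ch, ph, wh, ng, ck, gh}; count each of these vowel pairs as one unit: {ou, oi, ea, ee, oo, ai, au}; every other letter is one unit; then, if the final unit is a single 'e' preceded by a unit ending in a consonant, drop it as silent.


Word: "pocket" (6 letters)
Left-to-right scan:
  1. 'p' (letter)
  2. 'o' (letter)
  3. 'ck' (digraph)
  4. 'e' (letter)
  5. 't' (letter)
Units from scan: 5
Sound units = 5 units


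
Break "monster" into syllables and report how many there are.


Word: "monster"
Syllable breakdown: mon / ster
Counting: 2 parts
= 2 syllables


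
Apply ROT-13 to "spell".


Word: "spell"
Shift: 13
Each letter → (letter + shift) mod 26:
  's' (18) + 13 = 5 → 'f'
  'p' (15) + 13 = 2 → 'c'
  'e' (4) + 13 = 17 → 'r'
  'l' (11) + 13 = 24 → 'y'
  'l' (11) + 13 = 24 → 'y'
Result = "fcryy"


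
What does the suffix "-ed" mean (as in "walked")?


Suffix: -ed
Example: walked = walk + -ed
Meaning = past tense


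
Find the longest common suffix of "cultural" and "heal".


Word 1: "cultural"
Word 2: "heal"
Comparing from end:
  Pos -1: 'l' == 'l'
  Pos -2: 'a' == 'a'
  Pos -3: 'r' != 'e' (stop)
LCS = "al" (length 2)


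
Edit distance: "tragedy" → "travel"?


Word 1: "tragedy" (length 7)
Word 2: "travel" (length 6)
One optimal edit sequence (insert/delete/substitute each cost 1):
  1. keep 't'
  2. keep 'r'
  3. keep 'a'
  4. substitute 'g' -> 'v'  (+1)
  5. keep 'e'
  6. delete 'd'  (+1)
  7. substitute 'y' -> 'l'  (+1)
Total edit operations: 3
Edit distance = 3


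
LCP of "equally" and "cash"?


Word 1: "equally"
Word 2: "cash"
Comparing from start:
  Pos 0: 'e' != 'c' (stop)
LCP = "" (length 0)


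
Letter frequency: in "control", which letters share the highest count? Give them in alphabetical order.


Word: "control"
Letter counts:
  'c': 1
  'l': 1
  'n': 1
  'o': 2
  'r': 1
  't': 1
Maximum count = 2
Most frequent = 'o' (2 times each)


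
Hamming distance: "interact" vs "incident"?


Comparing character by character (same length = 8):
  Pos 0: 'i' vs 'i' =
  Pos 1: 'n' vs 'n' =
  Pos 2: 't' vs 'c' !=
  Pos 3: 'e' vs 'i' !=
  Pos 4: 'r' vs 'd' !=
  Pos 5: 'a' vs 'e' !=
  Pos 6: 'c' vs 'n' !=
  Pos 7: 't' vs 't' =
Hamming distance = 5


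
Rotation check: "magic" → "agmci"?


Word: "magic", Candidate: "agmci"
Method: check if candidate is substring of word+word
"magicmagic" contains "agmci"? No
Is rotation = No


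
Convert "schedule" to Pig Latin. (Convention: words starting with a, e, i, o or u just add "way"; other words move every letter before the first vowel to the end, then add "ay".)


Word: "schedule"
Starts with consonant(s) → move to end, add 'ay'
Consonant cluster: "sch"
Pig Latin = "eduleschay"


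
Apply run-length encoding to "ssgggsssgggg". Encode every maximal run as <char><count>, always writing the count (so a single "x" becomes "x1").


String: "ssgggsssgggg"
Scanning for consecutive runs:
  's' x 2
  'g' x 3
  's' x 3
  'g' x 4
RLE = "s2g3s3g4"


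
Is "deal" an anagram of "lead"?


Word 1: "lead" → sorted: adel
Word 2: "deal" → sorted: adel
Same letters? adel == adel
Anagram = Yes


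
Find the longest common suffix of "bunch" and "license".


Word 1: "bunch"
Word 2: "license"
Comparing from end:
  Pos -1: 'h' != 'e' (stop)
LCS = "" (length 0)


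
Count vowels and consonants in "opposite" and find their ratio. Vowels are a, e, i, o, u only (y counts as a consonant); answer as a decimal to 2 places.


Word: "opposite"
Vowels (a,e,i,o,u): 4
Consonants: 4
Ratio = 4/4
= 1.00


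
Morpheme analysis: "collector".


Word: "collector"
Morphemes: collect / -or
Each morpheme carries meaning
= 2 morphemes


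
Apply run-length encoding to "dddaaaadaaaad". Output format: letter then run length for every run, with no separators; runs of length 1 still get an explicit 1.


String: "dddaaaadaaaad"
Scanning for consecutive runs:
  'd' x 3
  'a' x 4
  'd' x 1
  'a' x 4
  'd' x 1
RLE = "d3a4d1a4d1"


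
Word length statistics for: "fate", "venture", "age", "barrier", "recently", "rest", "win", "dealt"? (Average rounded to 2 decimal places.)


Lengths: "fate"=4, "venture"=7, "age"=3, "barrier"=7, "recently"=8, "rest"=4, "win"=3, "dealt"=5
Sum = 41, Count = 8
Average = 41/8 = 5.13
= avg=5.13, min=3, max=8


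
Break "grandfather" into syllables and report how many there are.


Word: "grandfather"
Syllable breakdown: grand · fa · ther
Counting: 3 parts
= 3 syllables


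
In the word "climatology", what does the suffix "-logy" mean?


Suffix: -logy
Example: climatology = climate + -logy, with a spelling change
Meaning = study of


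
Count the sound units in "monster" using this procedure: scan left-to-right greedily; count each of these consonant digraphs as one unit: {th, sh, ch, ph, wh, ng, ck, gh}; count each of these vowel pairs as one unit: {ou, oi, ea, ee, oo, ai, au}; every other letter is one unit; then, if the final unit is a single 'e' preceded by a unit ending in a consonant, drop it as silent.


Word: "monster" (7 letters)
Left-to-right scan:
  [1] 'm' (letter)
  [2] 'o' (letter)
  [3] 'n' (letter)
  [4] 's' (letter)
  [5] 't' (letter)
  [6] 'e' (letter)
  [7] 'r' (letter)
Units from scan: 7
Sound units = 7 units


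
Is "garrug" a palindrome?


Word: "garrug"
Reversed: "gurrag"
Forward == Backward? garrug != gurrag
Palindrome = No


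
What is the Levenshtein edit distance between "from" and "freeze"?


Word 1: "from" (length 4)
Word 2: "freeze" (length 6)
One optimal edit sequence (insert/delete/substitute each cost 1):
  1. keep 'f'
  2. keep 'r'
  3. insert 'e'  (+1)
  4. insert 'e'  (+1)
  5. substitute 'o' -> 'z'  (+1)
  6. substitute 'm' -> 'e'  (+1)
Total edit operations: 4
Edit distance = 4


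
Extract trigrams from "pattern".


Word: "pattern" (length 7)
Number of trigrams = 7 - 3 + 1 = 5
  Position 0: "pat"
  Position 1: "att"
  Position 2: "tte"
  Position 3: "ter"
  Position 4: "ern"
Trigrams = "pat", "att", "tte", "ter", "ern"


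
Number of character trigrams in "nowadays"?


Word: "nowadays" (length 8)
Number of 3-grams = length - 3 + 1 = 8 - 3 + 1
= 6


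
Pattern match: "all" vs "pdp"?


Pattern of "all": [0, 1, 1]
Pattern of "pdp": [0, 1, 0]
Patterns do not match
Same pattern = No


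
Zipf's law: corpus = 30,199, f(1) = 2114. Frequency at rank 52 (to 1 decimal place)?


Zipf's law: f(r) = f(1) / r
f(1) = 2114
f(52) = 2114 / 52
= 40.7 occurrences


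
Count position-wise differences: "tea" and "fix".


Comparing character by character (same length = 3):
  Pos 0: 't' vs 'f' !=
  Pos 1: 'e' vs 'i' !=
  Pos 2: 'a' vs 'x' !=
Hamming distance = 3


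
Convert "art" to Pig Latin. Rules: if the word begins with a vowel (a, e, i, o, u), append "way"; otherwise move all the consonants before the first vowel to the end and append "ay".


Word: "art"
Starts with vowel → add 'way'
Pig Latin = "artway"


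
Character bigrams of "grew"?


Word: "grew" (length 4)
Number of bigrams = 4 - 2 + 1 = 3
  Position 0: "gr"
  Position 1: "re"
  Position 2: "ew"
Bigrams = "gr", "re", "ew"


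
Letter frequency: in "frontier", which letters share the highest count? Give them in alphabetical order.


Word: "frontier"
Letter counts:
  'e': 1
  'f': 1
  'i': 1
  'n': 1
  'o': 1
  'r': 2
  't': 1
Maximum count = 2
Most frequent = 'r' (2 times each)


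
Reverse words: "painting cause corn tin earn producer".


Original: "painting cause corn tin earn producer"
Words (1..n): painting | cause | corn | tin | earn | producer
Reversed (n..1): producer | earn | tin | corn | cause | painting
Result = "producer earn tin corn cause painting"


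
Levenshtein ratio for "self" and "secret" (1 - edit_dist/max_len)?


Word 1: "self" (length 4)
Word 2: "secret" (length 6)
One optimal edit sequence:
  1. keep 's'
  2. keep 'e'
  3. insert 'c'  (+1)
  4. insert 'r'  (+1)
  5. substitute 'l' -> 'e'  (+1)
  6. substitute 'f' -> 't'  (+1)
Edit distance = 4
Max length = max(4, 6) = 6
Similarity = 1 - 4/6
= 0.3333


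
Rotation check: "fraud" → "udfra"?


Word: "fraud", Candidate: "udfra"
Method: check if candidate is substring of word+word
"fraudfraud" contains "udfra"? Yes
Is rotation = Yes


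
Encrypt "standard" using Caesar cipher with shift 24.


Word: "standard"
Shift: 24
Each letter → (letter + shift) mod 26:
  's' (18) + 24 = 16 → 'q'
  't' (19) + 24 = 17 → 'r'
  'a' (0) + 24 = 24 → 'y'
  'n' (13) + 24 = 11 → 'l'
  'd' (3) + 24 = 1 → 'b'
  'a' (0) + 24 = 24 → 'y'
  'r' (17) + 24 = 15 → 'p'
  'd' (3) + 24 = 1 → 'b'
Result = "qrylbypb"


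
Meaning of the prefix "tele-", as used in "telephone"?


Prefix: tele-
As in: telephone -> tele- + phone
Meaning = distant


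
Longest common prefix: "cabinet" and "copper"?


Word 1: "cabinet"
Word 2: "copper"
Comparing from start:
  Pos 0: 'c' == 'c'
  Pos 1: 'a' != 'o' (stop)
LCP = "c" (length 1)


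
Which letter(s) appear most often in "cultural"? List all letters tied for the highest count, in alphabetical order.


Word: "cultural"
Letter counts:
  'a': 1
  'c': 1
  'l': 2
  'r': 1
  't': 1
  'u': 2
Maximum count = 2
Most frequent = 'l', 'u' (2 times each)


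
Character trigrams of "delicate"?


Word: "delicate" (length 8)
Number of trigrams = 8 - 3 + 1 = 6
  Position 0: "del"
  Position 1: "eli"
  Position 2: "lic"
  Position 3: "ica"
  Position 4: "cat"
  Position 5: "ate"
Trigrams = "del", "eli", "lic", "ica", "cat", "ate"


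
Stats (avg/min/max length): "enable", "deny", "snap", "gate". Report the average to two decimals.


Lengths: "enable"=6, "deny"=4, "snap"=4, "gate"=4
Sum = 18, Count = 4
Average = 18/4 = 4.50
= avg=4.50, min=4, max=6


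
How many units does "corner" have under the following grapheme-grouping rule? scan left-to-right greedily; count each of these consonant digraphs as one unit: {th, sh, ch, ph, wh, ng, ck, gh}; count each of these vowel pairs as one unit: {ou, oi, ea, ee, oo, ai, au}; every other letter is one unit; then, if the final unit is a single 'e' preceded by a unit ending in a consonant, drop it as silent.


Word: "corner" (6 letters)
Left-to-right scan:
  [1] 'c' (letter)
  [2] 'o' (letter)
  [3] 'r' (letter)
  [4] 'n' (letter)
  [5] 'e' (letter)
  [6] 'r' (letter)
Units from scan: 6
Sound units = 6 units


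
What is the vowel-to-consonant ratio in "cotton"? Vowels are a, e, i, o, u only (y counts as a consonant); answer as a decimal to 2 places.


Word: "cotton"
Vowels (a,e,i,o,u): 2
Consonants: 4
Ratio = 2/4
= 0.50


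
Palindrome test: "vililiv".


Word: "vililiv"
Reversed: "vililiv"
Forward == Backward? vililiv == vililiv
Palindrome = Yes


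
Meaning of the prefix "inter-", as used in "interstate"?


Prefix: inter-
As in: interstate -> inter- + state
Meaning = between


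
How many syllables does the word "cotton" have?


Word: "cotton"
Syllable breakdown: cot · ton
Counting: 2 parts
= 2 syllables


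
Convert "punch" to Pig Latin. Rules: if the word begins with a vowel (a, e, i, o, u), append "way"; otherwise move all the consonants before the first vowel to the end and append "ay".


Word: "punch"
Starts with consonant(s) → move to end, add 'ay'
Consonant cluster: "p"
Pig Latin = "unchpay"


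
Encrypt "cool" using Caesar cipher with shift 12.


Word: "cool"
Shift: 12
Each letter → (letter + shift) mod 26:
  'c' (2) + 12 = 14 → 'o'
  'o' (14) + 12 = 0 → 'a'
  'o' (14) + 12 = 0 → 'a'
  'l' (11) + 12 = 23 → 'x'
Result = "oaax"


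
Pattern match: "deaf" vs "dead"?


Pattern of "deaf": [0, 1, 2, 3]
Pattern of "dead": [0, 1, 2, 0]
Patterns do not match
Same pattern = No


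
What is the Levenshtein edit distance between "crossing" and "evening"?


Word 1: "crossing" (length 8)
Word 2: "evening" (length 7)
One optimal edit sequence (insert/delete/substitute each cost 1):
  1. delete 'c'  (+1)
  2. substitute 'r' -> 'e'  (+1)
  3. substitute 'o' -> 'v'  (+1)
  4. substitute 's' -> 'e'  (+1)
  5. substitute 's' -> 'n'  (+1)
  6. keep 'i'
  7. keep 'n'
  8. keep 'g'
Total edit operations: 5
Edit distance = 5


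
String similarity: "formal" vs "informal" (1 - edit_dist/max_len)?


Word 1: "formal" (length 6)
Word 2: "informal" (length 8)
One optimal edit sequence:
  1. insert 'i'  (+1)
  2. insert 'n'  (+1)
  3. keep 'f'
  4. keep 'o'
  5. keep 'r'
  6. keep 'm'
  7. keep 'a'
  8. keep 'l'
Edit distance = 2
Max length = max(6, 8) = 8
Similarity = 1 - 2/8
= 0.7500


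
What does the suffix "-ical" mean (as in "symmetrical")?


Suffix: -ical
Example: symmetrical (symmetry + -ical, with a spelling change)
Meaning = relating to


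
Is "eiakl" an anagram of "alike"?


Word 1: "alike" → sorted: aeikl
Word 2: "eiakl" → sorted: aeikl
Same letters? aeikl == aeikl
Anagram = Yes


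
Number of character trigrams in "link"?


Word: "link" (length 4)
Number of 3-grams = length - 3 + 1 = 4 - 3 + 1
= 2


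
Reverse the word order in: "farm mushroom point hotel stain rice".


Original: "farm mushroom point hotel stain rice"
Words (1..n): farm | mushroom | point | hotel | stain | rice
Reversed (n..1): rice | stain | hotel | point | mushroom | farm
Result = "rice stain hotel point mushroom farm"


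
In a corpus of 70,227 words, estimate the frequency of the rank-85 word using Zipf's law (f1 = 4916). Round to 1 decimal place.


Zipf's law: f(r) = f(1) / r
f(1) = 4916
f(85) = 4916 / 85
= 57.8 occurrences


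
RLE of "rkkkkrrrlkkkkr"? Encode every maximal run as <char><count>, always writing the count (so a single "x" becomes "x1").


String: "rkkkkrrrlkkkkr"
Scanning for consecutive runs:
  'r' x 1
  'k' x 4
  'r' x 3
  'l' x 1
  'k' x 4
  'r' x 1
RLE = "r1k4r3l1k4r1"


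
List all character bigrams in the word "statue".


Word: "statue" (length 6)
Number of bigrams = 6 - 2 + 1 = 5
  Position 0: "st"
  Position 1: "ta"
  Position 2: "at"
  Position 3: "tu"
  Position 4: "ue"
Bigrams = "st", "ta", "at", "tu", "ue"


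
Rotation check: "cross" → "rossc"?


Word: "cross", Candidate: "rossc"
Method: check if candidate is substring of word+word
"crosscross" contains "rossc"? Yes
Is rotation = Yes


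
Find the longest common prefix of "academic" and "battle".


Word 1: "academic"
Word 2: "battle"
Comparing from start:
  Pos 0: 'a' != 'b' (stop)
LCP = "" (length 0)


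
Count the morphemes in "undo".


Word: "undo"
Morphemes: un- + do
Each morpheme carries meaning
= 2 morphemes


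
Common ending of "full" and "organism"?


Word 1: "full"
Word 2: "organism"
Comparing from end:
  Pos -1: 'l' != 'm' (stop)
LCS = "" (length 0)


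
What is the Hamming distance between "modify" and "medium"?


Comparing character by character (same length = 6):
  Pos 0: 'm' vs 'm' =
  Pos 1: 'o' vs 'e' !=
  Pos 2: 'd' vs 'd' =
  Pos 3: 'i' vs 'i' =
  Pos 4: 'f' vs 'u' !=
  Pos 5: 'y' vs 'm' !=
Hamming distance = 3


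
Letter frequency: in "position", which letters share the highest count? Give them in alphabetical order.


Word: "position"
Letter counts:
  'i': 2
  'n': 1
  'o': 2
  'p': 1
  's': 1
  't': 1
Maximum count = 2
Most frequent = 'i', 'o' (2 times each)


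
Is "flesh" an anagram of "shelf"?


Word 1: "shelf" → sorted: efhls
Word 2: "flesh" → sorted: efhls
Same letters? efhls == efhls
Anagram = Yes


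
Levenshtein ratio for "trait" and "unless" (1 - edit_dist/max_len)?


Word 1: "trait" (length 5)
Word 2: "unless" (length 6)
One optimal edit sequence:
  1. insert 'u'  (+1)
  2. substitute 't' -> 'n'  (+1)
  3. substitute 'r' -> 'l'  (+1)
  4. substitute 'a' -> 'e'  (+1)
  5. substitute 'i' -> 's'  (+1)
  6. substitute 't' -> 's'  (+1)
Edit distance = 6
Max length = max(5, 6) = 6
Similarity = 1 - 6/6
= 0.0000


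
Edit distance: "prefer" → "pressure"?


Word 1: "prefer" (length 6)
Word 2: "pressure" (length 8)
One optimal edit sequence (insert/delete/substitute each cost 1):
  1. keep 'p'
  2. keep 'r'
  3. keep 'e'
  4. insert 's'  (+1)
  5. substitute 'f' -> 's'  (+1)
  6. substitute 'e' -> 'u'  (+1)
  7. keep 'r'
  8. insert 'e'  (+1)
Total edit operations: 4
Edit distance = 4


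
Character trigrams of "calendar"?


Word: "calendar" (length 8)
Number of trigrams = 8 - 3 + 1 = 6
  Position 0: "cal"
  Position 1: "ale"
  Position 2: "len"
  Position 3: "end"
  Position 4: "nda"
  Position 5: "dar"
Trigrams = "cal", "ale", "len", "end", "nda", "dar"


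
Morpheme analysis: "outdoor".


Word: "outdoor"
Morphemes: out- / door
Each morpheme carries meaning
= 2 morphemes


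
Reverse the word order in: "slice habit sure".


Original: "slice habit sure"
Words (1..n): slice | habit | sure
Reversed (n..1): sure | habit | slice
Result = "sure habit slice"


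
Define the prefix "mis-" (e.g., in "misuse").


Prefix: mis-
Example: misuse = mis- + use
Meaning = wrongly
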